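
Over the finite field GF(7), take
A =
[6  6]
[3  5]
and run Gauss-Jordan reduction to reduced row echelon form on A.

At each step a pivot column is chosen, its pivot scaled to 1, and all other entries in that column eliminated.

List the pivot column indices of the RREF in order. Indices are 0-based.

pivot columns: 0, 1

pivot(0,0)=6: scale R0 → (1, 1)
  clear (1,0): R1 −= (3)R0 → (0, 2)
pivot(1,1)=2: scale R1 → (0, 1)
  clear (0,1): R0 −= (1)R1 → (1, 0)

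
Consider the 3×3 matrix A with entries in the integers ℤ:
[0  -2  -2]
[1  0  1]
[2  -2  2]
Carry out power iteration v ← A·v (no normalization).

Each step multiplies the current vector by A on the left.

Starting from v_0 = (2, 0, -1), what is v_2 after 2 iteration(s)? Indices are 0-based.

v_0 = (2, 0, -1).
v_1 = A·v_0 = (2, 1, 2).
v_2 = A·v_1 = (-6, 4, 6).

v_2 = (-6, 4, 6)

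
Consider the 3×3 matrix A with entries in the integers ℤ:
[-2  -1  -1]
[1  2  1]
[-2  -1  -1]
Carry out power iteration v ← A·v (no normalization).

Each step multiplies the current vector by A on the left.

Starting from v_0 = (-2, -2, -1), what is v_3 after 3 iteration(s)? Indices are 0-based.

v_0 = (-2, -2, -1).
v_1 = A·v_0 = (7, -7, 7).
v_2 = A·v_1 = (-14, 0, -14).
v_3 = A·v_2 = (42, -28, 42).

v_3 = (42, -28, 42)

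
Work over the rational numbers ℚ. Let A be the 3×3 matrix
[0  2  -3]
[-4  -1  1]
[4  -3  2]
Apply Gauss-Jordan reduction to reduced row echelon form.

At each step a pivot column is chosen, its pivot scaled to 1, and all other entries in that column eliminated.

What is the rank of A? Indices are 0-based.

[1] R0 <-> R1
[1] R0 /= -4  ⇒  (1, 1/4, -1/4)
     R2 -= 4·R0  ⇒  (0, -4, 3)
[2] R1 /= 2  ⇒  (0, 1, -3/2)
     R0 -= 1/4·R1  ⇒  (1, 0, 1/8)
     R2 -= -4·R1  ⇒  (0, 0, -3)
[3] R2 /= -3  ⇒  (0, 0, 1)
     R0 -= 1/8·R2  ⇒  (1, 0, 0)
     R1 -= -3/2·R2  ⇒  (0, 1, 0)

rank = 3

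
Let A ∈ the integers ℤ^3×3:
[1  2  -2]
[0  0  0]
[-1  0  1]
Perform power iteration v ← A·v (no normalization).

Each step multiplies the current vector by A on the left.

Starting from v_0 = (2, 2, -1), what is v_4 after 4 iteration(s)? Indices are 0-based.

v_0 = (2, 2, -1).
v_1 = A·v_0 = (8, 0, -3).
v_2 = A·v_1 = (14, 0, -11).
v_3 = A·v_2 = (36, 0, -25).
v_4 = A·v_3 = (86, 0, -61).

v_4 = (86, 0, -61)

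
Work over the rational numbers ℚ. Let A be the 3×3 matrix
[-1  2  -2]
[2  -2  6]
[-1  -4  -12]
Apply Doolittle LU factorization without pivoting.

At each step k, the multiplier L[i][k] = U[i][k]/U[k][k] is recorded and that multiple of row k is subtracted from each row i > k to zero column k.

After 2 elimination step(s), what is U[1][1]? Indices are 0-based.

k=0: U[0][0]=-1
  eliminate (1,0): mult=-2, new row 1: (0, 2, 2); set L[1][0]=-2
  eliminate (2,0): mult=1, new row 2: (0, -6, -10); set L[2][0]=1
k=1: U[1][1]=2
  eliminate (2,1): mult=-3, new row 2: (0, 0, -4); set L[2][1]=-3

U[1][1] = 2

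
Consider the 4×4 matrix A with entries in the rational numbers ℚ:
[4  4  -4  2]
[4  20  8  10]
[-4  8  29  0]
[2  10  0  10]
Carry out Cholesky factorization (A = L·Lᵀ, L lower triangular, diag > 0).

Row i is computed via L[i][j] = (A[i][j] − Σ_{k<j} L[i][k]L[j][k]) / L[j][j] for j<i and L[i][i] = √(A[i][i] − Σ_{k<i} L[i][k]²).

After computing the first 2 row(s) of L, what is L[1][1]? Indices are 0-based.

Step 1: L[0][0] = √(4) = 2.
  L[1][0] = (4) / L[0][0] = 2.
Step 2: L[1][1] = √(16) = 4.

L[1][1] = 4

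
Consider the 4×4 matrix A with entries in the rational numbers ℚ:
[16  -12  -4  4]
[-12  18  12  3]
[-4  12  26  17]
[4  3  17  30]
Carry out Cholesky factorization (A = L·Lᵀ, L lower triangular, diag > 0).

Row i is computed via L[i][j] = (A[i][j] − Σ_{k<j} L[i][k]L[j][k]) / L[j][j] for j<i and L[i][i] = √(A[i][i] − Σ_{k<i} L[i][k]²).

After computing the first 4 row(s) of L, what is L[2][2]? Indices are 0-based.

Step 1: L[0][0] = √(16) = 4.
  L[1][0] = (-12) / L[0][0] = -3.
Step 2: L[1][1] = √(9) = 3.
  L[2][0] = (-4) / L[0][0] = -1.
  L[2][1] = (9) / L[1][1] = 3.
Step 3: L[2][2] = √(16) = 4.
  L[3][0] = (4) / L[0][0] = 1.
  L[3][1] = (6) / L[1][1] = 2.
  L[3][2] = (12) / L[2][2] = 3.
Step 4: L[3][3] = √(16) = 4.

L[2][2] = 4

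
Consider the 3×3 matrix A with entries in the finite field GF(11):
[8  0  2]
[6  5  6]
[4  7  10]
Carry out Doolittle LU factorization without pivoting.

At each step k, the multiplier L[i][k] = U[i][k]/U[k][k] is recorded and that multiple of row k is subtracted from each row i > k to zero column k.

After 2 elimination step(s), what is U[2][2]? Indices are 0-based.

U[2][2] = 6

[col 0] pivot 8
  R1 -= 9*R0 → (0, 5, 10)  (L[1][0] := 9)
  R2 -= 6*R0 → (0, 7, 9)  (L[2][0] := 6)
[col 1] pivot 5
  R2 -= 8*R1 → (0, 0, 6)  (L[2][1] := 8)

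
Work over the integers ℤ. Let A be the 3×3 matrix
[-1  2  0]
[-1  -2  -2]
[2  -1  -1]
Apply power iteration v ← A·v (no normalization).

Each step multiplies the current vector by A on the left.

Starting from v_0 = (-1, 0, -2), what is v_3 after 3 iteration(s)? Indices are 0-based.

v_0 = (-1, 0, -2).
v_1 = A·v_0 = (1, 5, 0).
v_2 = A·v_1 = (9, -11, -3).
v_3 = A·v_2 = (-31, 19, 32).

v_3 = (-31, 19, 32)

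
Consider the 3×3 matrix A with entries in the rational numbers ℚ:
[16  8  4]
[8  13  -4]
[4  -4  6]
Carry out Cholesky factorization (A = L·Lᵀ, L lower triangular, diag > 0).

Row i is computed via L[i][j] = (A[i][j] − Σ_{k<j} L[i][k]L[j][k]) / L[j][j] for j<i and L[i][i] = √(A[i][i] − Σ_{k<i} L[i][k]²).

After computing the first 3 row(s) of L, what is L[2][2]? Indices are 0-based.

Step 1: L[0][0] = √(16) = 4.
  L[1][0] = (8) / L[0][0] = 2.
Step 2: L[1][1] = √(9) = 3.
  L[2][0] = (4) / L[0][0] = 1.
  L[2][1] = (-6) / L[1][1] = -2.
Step 3: L[2][2] = √(1) = 1.

L[2][2] = 1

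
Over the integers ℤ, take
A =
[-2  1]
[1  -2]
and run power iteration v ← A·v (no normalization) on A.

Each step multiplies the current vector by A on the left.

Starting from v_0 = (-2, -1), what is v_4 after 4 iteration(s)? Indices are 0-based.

v_0 = (-2, -1).
v_1 = A·v_0 = (3, 0).
v_2 = A·v_1 = (-6, 3).
v_3 = A·v_2 = (15, -12).
v_4 = A·v_3 = (-42, 39).

v_4 = (-42, 39)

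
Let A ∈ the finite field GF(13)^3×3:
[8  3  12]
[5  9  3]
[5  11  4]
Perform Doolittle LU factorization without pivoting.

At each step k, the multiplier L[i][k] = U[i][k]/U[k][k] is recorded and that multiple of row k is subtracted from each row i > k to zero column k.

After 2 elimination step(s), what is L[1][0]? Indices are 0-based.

Step 1: pivot at (0,0) is 8.
  row1 ← row1 − (12)·row0  ⇒  L[1][0]=12, U row1=(0, 12, 2)
  row2 ← row2 − (12)·row0  ⇒  L[2][0]=12, U row2=(0, 1, 3)
Step 2: pivot at (1,1) is 12.
  row2 ← row2 − (12)·row1  ⇒  L[2][1]=12, U row2=(0, 0, 5)

L[1][0] = 12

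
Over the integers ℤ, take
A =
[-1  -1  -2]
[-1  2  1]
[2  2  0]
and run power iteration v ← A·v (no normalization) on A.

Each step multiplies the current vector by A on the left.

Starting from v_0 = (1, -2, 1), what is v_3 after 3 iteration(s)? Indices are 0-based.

v_0 = (1, -2, 1).
v_1 = A·v_0 = (-1, -4, -2).
v_2 = A·v_1 = (9, -9, -10).
v_3 = A·v_2 = (20, -37, 0).

v_3 = (20, -37, 0)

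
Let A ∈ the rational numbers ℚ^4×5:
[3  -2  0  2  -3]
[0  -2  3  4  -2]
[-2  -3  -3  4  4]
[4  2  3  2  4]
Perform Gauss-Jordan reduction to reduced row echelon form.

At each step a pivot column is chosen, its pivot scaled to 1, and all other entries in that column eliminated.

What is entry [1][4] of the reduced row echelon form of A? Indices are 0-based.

M[1][4] = 20/7

pivot(0,0)=3: scale R0 → (1, -2/3, 0, 2/3, -1)
  clear (2,0): R2 −= (-2)R0 → (0, -13/3, -3, 16/3, 2)
  clear (3,0): R3 −= (4)R0 → (0, 14/3, 3, -2/3, 8)
pivot(1,1)=-2: scale R1 → (0, 1, -3/2, -2, 1)
  clear (0,1): R0 −= (-2/3)R1 → (1, 0, -1, -2/3, -1/3)
  clear (2,1): R2 −= (-13/3)R1 → (0, 0, -19/2, -10/3, 19/3)
  clear (3,1): R3 −= (14/3)R1 → (0, 0, 10, 26/3, 10/3)
pivot(2,2)=-19/2: scale R2 → (0, 0, 1, 20/57, -2/3)
  clear (0,2): R0 −= (-1)R2 → (1, 0, 0, -6/19, -1)
  clear (1,2): R1 −= (-3/2)R2 → (0, 1, 0, -28/19, 0)
  clear (3,2): R3 −= (10)R2 → (0, 0, 0, 98/19, 10)
pivot(3,3)=98/19: scale R3 → (0, 0, 0, 1, 95/49)
  clear (0,3): R0 −= (-6/19)R3 → (1, 0, 0, 0, -19/49)
  clear (1,3): R1 −= (-28/19)R3 → (0, 1, 0, 0, 20/7)
  clear (2,3): R2 −= (20/57)R3 → (0, 0, 1, 0, -66/49)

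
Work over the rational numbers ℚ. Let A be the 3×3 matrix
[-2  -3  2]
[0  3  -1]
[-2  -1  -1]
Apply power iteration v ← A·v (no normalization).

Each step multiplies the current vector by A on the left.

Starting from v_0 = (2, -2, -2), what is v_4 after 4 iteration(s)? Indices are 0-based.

v_0 = (2, -2, -2).
v_1 = A·v_0 = (-2, -4, 0).
v_2 = A·v_1 = (16, -12, 8).
v_3 = A·v_2 = (20, -44, -28).
v_4 = A·v_3 = (36, -104, 32).

v_4 = (36, -104, 32)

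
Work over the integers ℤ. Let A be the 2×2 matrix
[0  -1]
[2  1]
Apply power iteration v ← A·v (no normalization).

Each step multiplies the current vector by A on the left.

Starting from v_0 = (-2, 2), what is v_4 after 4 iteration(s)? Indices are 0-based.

v_4 = (2, 10)

v_0 = (-2, 2).
v_1 = A·v_0 = (-2, -2).
v_2 = A·v_1 = (2, -6).
v_3 = A·v_2 = (6, -2).
v_4 = A·v_3 = (2, 10).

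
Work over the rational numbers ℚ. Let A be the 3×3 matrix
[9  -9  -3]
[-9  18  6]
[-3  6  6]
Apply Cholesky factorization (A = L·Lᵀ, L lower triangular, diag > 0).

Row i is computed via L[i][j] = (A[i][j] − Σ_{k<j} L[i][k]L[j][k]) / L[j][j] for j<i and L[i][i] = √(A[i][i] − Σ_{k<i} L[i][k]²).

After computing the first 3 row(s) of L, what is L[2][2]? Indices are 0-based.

L[2][2] = 2

Step 1: L[0][0] = √(9) = 3.
  L[1][0] = (-9) / L[0][0] = -3.
Step 2: L[1][1] = √(9) = 3.
  L[2][0] = (-3) / L[0][0] = -1.
  L[2][1] = (3) / L[1][1] = 1.
Step 3: L[2][2] = √(4) = 2.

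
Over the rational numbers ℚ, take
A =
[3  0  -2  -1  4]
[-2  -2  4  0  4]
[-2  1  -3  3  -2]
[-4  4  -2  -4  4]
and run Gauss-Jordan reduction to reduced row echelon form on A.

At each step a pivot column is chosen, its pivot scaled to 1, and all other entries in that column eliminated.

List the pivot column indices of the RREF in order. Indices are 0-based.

pivot columns: 0, 1, 2, 3

pivot(0,0)=3: scale R0 → (1, 0, -2/3, -1/3, 4/3)
  clear (1,0): R1 −= (-2)R0 → (0, -2, 8/3, -2/3, 20/3)
  clear (2,0): R2 −= (-2)R0 → (0, 1, -13/3, 7/3, 2/3)
  clear (3,0): R3 −= (-4)R0 → (0, 4, -14/3, -16/3, 28/3)
pivot(1,1)=-2: scale R1 → (0, 1, -4/3, 1/3, -10/3)
  clear (2,1): R2 −= (1)R1 → (0, 0, -3, 2, 4)
  clear (3,1): R3 −= (4)R1 → (0, 0, 2/3, -20/3, 68/3)
pivot(2,2)=-3: scale R2 → (0, 0, 1, -2/3, -4/3)
  clear (0,2): R0 −= (-2/3)R2 → (1, 0, 0, -7/9, 4/9)
  clear (1,2): R1 −= (-4/3)R2 → (0, 1, 0, -5/9, -46/9)
  clear (3,2): R3 −= (2/3)R2 → (0, 0, 0, -56/9, 212/9)
pivot(3,3)=-56/9: scale R3 → (0, 0, 0, 1, -53/14)
  clear (0,3): R0 −= (-7/9)R3 → (1, 0, 0, 0, -5/2)
  clear (1,3): R1 −= (-5/9)R3 → (0, 1, 0, 0, -101/14)
  clear (2,3): R2 −= (-2/3)R3 → (0, 0, 1, 0, -27/7)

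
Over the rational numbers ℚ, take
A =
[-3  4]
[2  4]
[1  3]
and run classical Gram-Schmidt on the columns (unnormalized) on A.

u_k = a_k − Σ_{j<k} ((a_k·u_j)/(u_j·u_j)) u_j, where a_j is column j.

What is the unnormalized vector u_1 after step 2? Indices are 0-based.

u_1 = (53/14, 29/7, 43/14)

Step 1: u_0 = a_0 = (-3, 2, 1).
Step 2: u_1 = a_1 − (-1/14)·u_0 = (53/14, 29/7, 43/14).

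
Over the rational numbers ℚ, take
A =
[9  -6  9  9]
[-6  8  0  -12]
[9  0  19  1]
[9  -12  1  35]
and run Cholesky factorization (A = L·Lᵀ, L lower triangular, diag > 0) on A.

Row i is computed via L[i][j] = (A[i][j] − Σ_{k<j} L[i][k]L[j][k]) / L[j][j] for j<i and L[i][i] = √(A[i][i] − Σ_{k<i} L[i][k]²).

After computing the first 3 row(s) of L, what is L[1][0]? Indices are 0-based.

L[1][0] = -2

Step 1: L[0][0] = √(9) = 3.
  L[1][0] = (-6) / L[0][0] = -2.
Step 2: L[1][1] = √(4) = 2.
  L[2][0] = (9) / L[0][0] = 3.
  L[2][1] = (6) / L[1][1] = 3.
Step 3: L[2][2] = √(1) = 1.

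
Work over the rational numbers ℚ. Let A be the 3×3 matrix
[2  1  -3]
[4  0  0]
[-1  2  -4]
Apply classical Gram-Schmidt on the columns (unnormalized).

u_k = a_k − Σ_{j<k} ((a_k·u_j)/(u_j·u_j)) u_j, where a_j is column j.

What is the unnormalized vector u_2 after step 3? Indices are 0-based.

u_2 = (-64/105, 8/21, 32/105)

Step 1: u_0 = a_0 = (2, 4, -1).
Step 2: u_1 = a_1 − (0)·u_0 = (1, 0, 2).
Step 3: u_2 = a_2 − (-2/21)·u_0 − (-11/5)·u_1 = (-64/105, 8/21, 32/105).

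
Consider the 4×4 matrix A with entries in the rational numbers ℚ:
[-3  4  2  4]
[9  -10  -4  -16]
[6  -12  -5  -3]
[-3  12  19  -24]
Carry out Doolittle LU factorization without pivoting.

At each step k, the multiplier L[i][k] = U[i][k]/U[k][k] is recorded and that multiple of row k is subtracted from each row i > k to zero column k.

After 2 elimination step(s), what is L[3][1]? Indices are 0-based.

Step 1: pivot at (0,0) is -3.
  row1 ← row1 − (-3)·row0  ⇒  L[1][0]=-3, U row1=(0, 2, 2, -4)
  row2 ← row2 − (-2)·row0  ⇒  L[2][0]=-2, U row2=(0, -4, -1, 5)
  row3 ← row3 − (1)·row0  ⇒  L[3][0]=1, U row3=(0, 8, 17, -28)
Step 2: pivot at (1,1) is 2.
  row2 ← row2 − (-2)·row1  ⇒  L[2][1]=-2, U row2=(0, 0, 3, -3)
  row3 ← row3 − (4)·row1  ⇒  L[3][1]=4, U row3=(0, 0, 9, -12)

L[3][1] = 4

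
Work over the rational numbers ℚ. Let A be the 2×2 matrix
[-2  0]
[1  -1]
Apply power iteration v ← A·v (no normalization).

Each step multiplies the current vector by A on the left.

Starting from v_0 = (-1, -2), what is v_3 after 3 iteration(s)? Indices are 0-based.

v_3 = (8, -5)

v_0 = (-1, -2).
v_1 = A·v_0 = (2, 1).
v_2 = A·v_1 = (-4, 1).
v_3 = A·v_2 = (8, -5).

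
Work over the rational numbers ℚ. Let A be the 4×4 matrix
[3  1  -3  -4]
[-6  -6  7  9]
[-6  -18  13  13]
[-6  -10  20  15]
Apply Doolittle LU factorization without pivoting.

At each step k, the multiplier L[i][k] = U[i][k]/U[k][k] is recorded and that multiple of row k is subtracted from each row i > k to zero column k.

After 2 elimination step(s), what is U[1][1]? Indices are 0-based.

U[1][1] = -4

[col 0] pivot 3
  R1 -= -2*R0 → (0, -4, 1, 1)  (L[1][0] := -2)
  R2 -= -2*R0 → (0, -16, 7, 5)  (L[2][0] := -2)
  R3 -= -2*R0 → (0, -8, 14, 7)  (L[3][0] := -2)
[col 1] pivot -4
  R2 -= 4*R1 → (0, 0, 3, 1)  (L[2][1] := 4)
  R3 -= 2*R1 → (0, 0, 12, 5)  (L[3][1] := 2)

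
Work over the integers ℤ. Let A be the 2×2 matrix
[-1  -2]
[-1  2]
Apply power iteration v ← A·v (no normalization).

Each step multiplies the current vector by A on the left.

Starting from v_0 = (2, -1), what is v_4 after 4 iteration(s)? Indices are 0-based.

v_4 = (40, -56)

v_0 = (2, -1).
v_1 = A·v_0 = (0, -4).
v_2 = A·v_1 = (8, -8).
v_3 = A·v_2 = (8, -24).
v_4 = A·v_3 = (40, -56).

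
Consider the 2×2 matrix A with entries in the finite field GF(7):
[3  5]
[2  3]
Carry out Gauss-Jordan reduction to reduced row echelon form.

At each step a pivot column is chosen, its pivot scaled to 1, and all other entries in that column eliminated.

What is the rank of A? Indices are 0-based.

[1] R0 /= 3  ⇒  (1, 4)
     R1 -= 2·R0  ⇒  (0, 2)
[2] R1 /= 2  ⇒  (0, 1)
     R0 -= 4·R1  ⇒  (1, 0)

rank = 2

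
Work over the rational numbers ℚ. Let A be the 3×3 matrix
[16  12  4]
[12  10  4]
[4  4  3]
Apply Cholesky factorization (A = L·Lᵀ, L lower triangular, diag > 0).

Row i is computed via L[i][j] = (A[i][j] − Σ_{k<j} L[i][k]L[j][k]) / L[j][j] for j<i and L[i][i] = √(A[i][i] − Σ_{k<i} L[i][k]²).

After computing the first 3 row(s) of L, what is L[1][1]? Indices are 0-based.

Step 1: L[0][0] = √(16) = 4.
  L[1][0] = (12) / L[0][0] = 3.
Step 2: L[1][1] = √(1) = 1.
  L[2][0] = (4) / L[0][0] = 1.
  L[2][1] = (1) / L[1][1] = 1.
Step 3: L[2][2] = √(1) = 1.

L[1][1] = 1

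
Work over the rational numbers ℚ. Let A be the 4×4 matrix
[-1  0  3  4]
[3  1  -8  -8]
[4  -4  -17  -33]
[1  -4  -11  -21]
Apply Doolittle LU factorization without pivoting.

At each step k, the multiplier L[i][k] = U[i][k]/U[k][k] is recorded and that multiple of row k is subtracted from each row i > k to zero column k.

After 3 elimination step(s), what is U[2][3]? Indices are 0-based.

U[2][3] = -1

[col 0] pivot -1
  R1 -= -3*R0 → (0, 1, 1, 4)  (L[1][0] := -3)
  R2 -= -4*R0 → (0, -4, -5, -17)  (L[2][0] := -4)
  R3 -= -1*R0 → (0, -4, -8, -17)  (L[3][0] := -1)
[col 1] pivot 1
  R2 -= -4*R1 → (0, 0, -1, -1)  (L[2][1] := -4)
  R3 -= -4*R1 → (0, 0, -4, -1)  (L[3][1] := -4)
[col 2] pivot -1
  R3 -= 4*R2 → (0, 0, 0, 3)  (L[3][2] := 4)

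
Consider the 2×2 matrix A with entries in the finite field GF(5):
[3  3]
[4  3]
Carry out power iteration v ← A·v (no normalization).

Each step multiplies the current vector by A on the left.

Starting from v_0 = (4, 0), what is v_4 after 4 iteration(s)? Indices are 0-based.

v_4 = (2, 2)

v_0 = (4, 0).
v_1 = A·v_0 = (2, 1).
v_2 = A·v_1 = (4, 1).
v_3 = A·v_2 = (0, 4).
v_4 = A·v_3 = (2, 2).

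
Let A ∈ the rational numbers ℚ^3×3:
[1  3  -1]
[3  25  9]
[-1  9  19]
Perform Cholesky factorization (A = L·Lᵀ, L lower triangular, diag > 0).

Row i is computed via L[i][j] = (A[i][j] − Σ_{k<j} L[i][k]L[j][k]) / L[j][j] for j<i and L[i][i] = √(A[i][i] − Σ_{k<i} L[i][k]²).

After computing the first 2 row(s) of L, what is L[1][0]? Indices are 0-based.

Step 1: L[0][0] = √(1) = 1.
  L[1][0] = (3) / L[0][0] = 3.
Step 2: L[1][1] = √(16) = 4.

L[1][0] = 3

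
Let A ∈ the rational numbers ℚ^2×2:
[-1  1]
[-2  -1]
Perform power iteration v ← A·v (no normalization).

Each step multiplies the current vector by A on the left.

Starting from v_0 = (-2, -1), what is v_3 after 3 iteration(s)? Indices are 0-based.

v_0 = (-2, -1).
v_1 = A·v_0 = (1, 5).
v_2 = A·v_1 = (4, -7).
v_3 = A·v_2 = (-11, -1).

v_3 = (-11, -1)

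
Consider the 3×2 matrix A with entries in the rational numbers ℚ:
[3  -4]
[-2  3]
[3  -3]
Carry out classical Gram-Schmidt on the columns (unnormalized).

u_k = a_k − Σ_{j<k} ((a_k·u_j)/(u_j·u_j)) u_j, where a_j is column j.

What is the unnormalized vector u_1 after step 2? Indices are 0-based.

Step 1: u_0 = a_0 = (3, -2, 3).
Step 2: u_1 = a_1 − (-27/22)·u_0 = (-7/22, 6/11, 15/22).

u_1 = (-7/22, 6/11, 15/22)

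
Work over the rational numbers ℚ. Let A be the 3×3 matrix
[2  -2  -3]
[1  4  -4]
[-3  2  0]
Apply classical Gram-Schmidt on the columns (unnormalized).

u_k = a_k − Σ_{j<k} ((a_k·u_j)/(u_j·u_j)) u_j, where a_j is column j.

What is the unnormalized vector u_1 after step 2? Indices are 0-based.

Step 1: u_0 = a_0 = (2, 1, -3).
Step 2: u_1 = a_1 − (-3/7)·u_0 = (-8/7, 31/7, 5/7).

u_1 = (-8/7, 31/7, 5/7)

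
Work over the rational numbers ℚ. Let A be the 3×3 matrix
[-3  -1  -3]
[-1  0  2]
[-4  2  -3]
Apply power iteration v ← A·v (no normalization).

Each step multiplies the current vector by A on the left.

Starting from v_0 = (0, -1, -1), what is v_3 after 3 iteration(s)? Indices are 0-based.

v_3 = (110, -33, 117)

v_0 = (0, -1, -1).
v_1 = A·v_0 = (4, -2, 1).
v_2 = A·v_1 = (-13, -2, -23).
v_3 = A·v_2 = (110, -33, 117).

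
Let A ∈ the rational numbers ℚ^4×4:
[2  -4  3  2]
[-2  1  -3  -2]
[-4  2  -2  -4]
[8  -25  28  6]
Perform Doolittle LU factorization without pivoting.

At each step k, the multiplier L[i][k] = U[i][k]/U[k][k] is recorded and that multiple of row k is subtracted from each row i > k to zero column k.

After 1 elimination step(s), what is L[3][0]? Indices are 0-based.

L[3][0] = 4

[col 0] pivot 2
  R1 -= -1*R0 → (0, -3, 0, 0)  (L[1][0] := -1)
  R2 -= -2*R0 → (0, -6, 4, 0)  (L[2][0] := -2)
  R3 -= 4*R0 → (0, -9, 16, -2)  (L[3][0] := 4)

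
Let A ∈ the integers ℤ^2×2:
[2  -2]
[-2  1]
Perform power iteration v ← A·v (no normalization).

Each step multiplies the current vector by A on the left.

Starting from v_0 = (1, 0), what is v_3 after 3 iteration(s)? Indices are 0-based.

v_0 = (1, 0).
v_1 = A·v_0 = (2, -2).
v_2 = A·v_1 = (8, -6).
v_3 = A·v_2 = (28, -22).

v_3 = (28, -22)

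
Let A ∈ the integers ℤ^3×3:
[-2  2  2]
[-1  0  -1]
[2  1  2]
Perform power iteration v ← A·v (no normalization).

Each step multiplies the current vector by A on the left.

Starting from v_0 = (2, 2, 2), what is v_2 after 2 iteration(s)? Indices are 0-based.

v_0 = (2, 2, 2).
v_1 = A·v_0 = (4, -4, 10).
v_2 = A·v_1 = (4, -14, 24).

v_2 = (4, -14, 24)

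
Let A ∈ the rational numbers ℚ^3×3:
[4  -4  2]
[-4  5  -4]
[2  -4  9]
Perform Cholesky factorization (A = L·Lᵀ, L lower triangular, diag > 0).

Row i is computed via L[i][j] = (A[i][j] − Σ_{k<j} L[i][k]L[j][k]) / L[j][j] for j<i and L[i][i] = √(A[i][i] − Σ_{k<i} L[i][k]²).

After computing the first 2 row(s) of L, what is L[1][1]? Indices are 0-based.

Step 1: L[0][0] = √(4) = 2.
  L[1][0] = (-4) / L[0][0] = -2.
Step 2: L[1][1] = √(1) = 1.

L[1][1] = 1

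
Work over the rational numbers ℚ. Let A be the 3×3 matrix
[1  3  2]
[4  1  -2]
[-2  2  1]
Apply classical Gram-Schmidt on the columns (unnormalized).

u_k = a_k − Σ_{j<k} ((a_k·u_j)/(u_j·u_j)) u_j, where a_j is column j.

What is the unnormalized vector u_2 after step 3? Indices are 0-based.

Step 1: u_0 = a_0 = (1, 4, -2).
Step 2: u_1 = a_1 − (1/7)·u_0 = (20/7, 3/7, 16/7).
Step 3: u_2 = a_2 − (-8/21)·u_0 − (10/19)·u_1 = (50/57, -40/57, -55/57).

u_2 = (50/57, -40/57, -55/57)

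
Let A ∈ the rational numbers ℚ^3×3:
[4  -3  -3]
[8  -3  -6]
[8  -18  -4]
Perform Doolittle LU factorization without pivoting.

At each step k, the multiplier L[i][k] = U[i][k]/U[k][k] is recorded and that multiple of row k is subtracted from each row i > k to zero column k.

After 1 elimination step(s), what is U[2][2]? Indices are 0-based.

U[2][2] = 2

[col 0] pivot 4
  R1 -= 2*R0 → (0, 3, 0)  (L[1][0] := 2)
  R2 -= 2*R0 → (0, -12, 2)  (L[2][0] := 2)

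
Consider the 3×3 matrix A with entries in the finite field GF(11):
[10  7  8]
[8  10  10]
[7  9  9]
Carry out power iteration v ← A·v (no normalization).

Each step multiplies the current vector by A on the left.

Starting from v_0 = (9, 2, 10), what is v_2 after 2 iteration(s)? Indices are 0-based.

v_2 = (9, 9, 1)

v_0 = (9, 2, 10).
v_1 = A·v_0 = (8, 5, 6).
v_2 = A·v_1 = (9, 9, 1).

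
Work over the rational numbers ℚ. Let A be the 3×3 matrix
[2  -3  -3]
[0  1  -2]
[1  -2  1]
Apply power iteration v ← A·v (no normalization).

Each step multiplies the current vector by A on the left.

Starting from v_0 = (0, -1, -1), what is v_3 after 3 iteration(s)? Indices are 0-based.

v_0 = (0, -1, -1).
v_1 = A·v_0 = (6, 1, 1).
v_2 = A·v_1 = (6, -1, 5).
v_3 = A·v_2 = (0, -11, 13).

v_3 = (0, -11, 13)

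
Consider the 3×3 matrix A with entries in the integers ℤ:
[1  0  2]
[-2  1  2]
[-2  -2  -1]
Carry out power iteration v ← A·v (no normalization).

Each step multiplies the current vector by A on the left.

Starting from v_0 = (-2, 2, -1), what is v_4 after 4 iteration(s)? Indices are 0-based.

v_4 = (-50, -22, -1)

v_0 = (-2, 2, -1).
v_1 = A·v_0 = (-4, 4, 1).
v_2 = A·v_1 = (-2, 14, -1).
v_3 = A·v_2 = (-4, 16, -23).
v_4 = A·v_3 = (-50, -22, -1).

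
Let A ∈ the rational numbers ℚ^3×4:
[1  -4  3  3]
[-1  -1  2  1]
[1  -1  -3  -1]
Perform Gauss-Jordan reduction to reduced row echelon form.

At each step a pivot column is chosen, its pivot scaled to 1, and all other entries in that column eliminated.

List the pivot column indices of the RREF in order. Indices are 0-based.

pivot(0,0)=1: scale R0 → (1, -4, 3, 3)
  clear (1,0): R1 −= (-1)R0 → (0, -5, 5, 4)
  clear (2,0): R2 −= (1)R0 → (0, 3, -6, -4)
pivot(1,1)=-5: scale R1 → (0, 1, -1, -4/5)
  clear (0,1): R0 −= (-4)R1 → (1, 0, -1, -1/5)
  clear (2,1): R2 −= (3)R1 → (0, 0, -3, -8/5)
pivot(2,2)=-3: scale R2 → (0, 0, 1, 8/15)
  clear (0,2): R0 −= (-1)R2 → (1, 0, 0, 1/3)
  clear (1,2): R1 −= (-1)R2 → (0, 1, 0, -4/15)

pivot columns: 0, 1, 2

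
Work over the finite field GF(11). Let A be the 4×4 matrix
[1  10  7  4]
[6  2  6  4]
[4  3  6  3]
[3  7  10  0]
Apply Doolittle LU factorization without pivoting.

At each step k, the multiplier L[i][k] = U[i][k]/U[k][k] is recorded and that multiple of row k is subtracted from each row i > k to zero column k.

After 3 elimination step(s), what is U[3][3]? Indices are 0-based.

U[3][3] = 5

[col 0] pivot 1
  R1 -= 6*R0 → (0, 8, 8, 2)  (L[1][0] := 6)
  R2 -= 4*R0 → (0, 7, 0, 9)  (L[2][0] := 4)
  R3 -= 3*R0 → (0, 10, 0, 10)  (L[3][0] := 3)
[col 1] pivot 8
  R2 -= 5*R1 → (0, 0, 4, 10)  (L[2][1] := 5)
  R3 -= 4*R1 → (0, 0, 1, 2)  (L[3][1] := 4)
[col 2] pivot 4
  R3 -= 3*R2 → (0, 0, 0, 5)  (L[3][2] := 3)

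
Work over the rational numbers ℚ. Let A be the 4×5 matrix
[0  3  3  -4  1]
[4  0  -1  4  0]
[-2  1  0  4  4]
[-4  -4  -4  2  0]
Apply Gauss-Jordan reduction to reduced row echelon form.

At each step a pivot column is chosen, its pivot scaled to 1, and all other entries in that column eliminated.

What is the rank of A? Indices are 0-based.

rank = 4

[1] R0 <-> R1
[1] R0 /= 4  ⇒  (1, 0, -1/4, 1, 0)
     R2 -= -2·R0  ⇒  (0, 1, -1/2, 6, 4)
     R3 -= -4·R0  ⇒  (0, -4, -5, 6, 0)
[2] R1 /= 3  ⇒  (0, 1, 1, -4/3, 1/3)
     R2 -= 1·R1  ⇒  (0, 0, -3/2, 22/3, 11/3)
     R3 -= -4·R1  ⇒  (0, 0, -1, 2/3, 4/3)
[3] R2 /= -3/2  ⇒  (0, 0, 1, -44/9, -22/9)
     R0 -= -1/4·R2  ⇒  (1, 0, 0, -2/9, -11/18)
     R1 -= 1·R2  ⇒  (0, 1, 0, 32/9, 25/9)
     R3 -= -1·R2  ⇒  (0, 0, 0, -38/9, -10/9)
[4] R3 /= -38/9  ⇒  (0, 0, 0, 1, 5/19)
     R0 -= -2/9·R3  ⇒  (1, 0, 0, 0, -21/38)
     R1 -= 32/9·R3  ⇒  (0, 1, 0, 0, 35/19)
     R2 -= -44/9·R3  ⇒  (0, 0, 1, 0, -22/19)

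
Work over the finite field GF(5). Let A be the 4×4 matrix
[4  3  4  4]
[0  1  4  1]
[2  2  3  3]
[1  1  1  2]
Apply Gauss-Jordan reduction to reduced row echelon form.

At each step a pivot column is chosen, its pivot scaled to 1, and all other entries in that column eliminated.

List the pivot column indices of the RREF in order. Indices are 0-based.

pivot columns: 0, 1, 2, 3

pivot(0,0)=4: scale R0 → (1, 2, 1, 1)
  clear (2,0): R2 −= (2)R0 → (0, 3, 1, 1)
  clear (3,0): R3 −= (1)R0 → (0, 4, 0, 1)
pivot(1,1)=1: scale R1 → (0, 1, 4, 1)
  clear (0,1): R0 −= (2)R1 → (1, 0, 3, 4)
  clear (2,1): R2 −= (3)R1 → (0, 0, 4, 3)
  clear (3,1): R3 −= (4)R1 → (0, 0, 4, 2)
pivot(2,2)=4: scale R2 → (0, 0, 1, 2)
  clear (0,2): R0 −= (3)R2 → (1, 0, 0, 3)
  clear (1,2): R1 −= (4)R2 → (0, 1, 0, 3)
  clear (3,2): R3 −= (4)R2 → (0, 0, 0, 4)
pivot(3,3)=4: scale R3 → (0, 0, 0, 1)
  clear (0,3): R0 −= (3)R3 → (1, 0, 0, 0)
  clear (1,3): R1 −= (3)R3 → (0, 1, 0, 0)
  clear (2,3): R2 −= (2)R3 → (0, 0, 1, 0)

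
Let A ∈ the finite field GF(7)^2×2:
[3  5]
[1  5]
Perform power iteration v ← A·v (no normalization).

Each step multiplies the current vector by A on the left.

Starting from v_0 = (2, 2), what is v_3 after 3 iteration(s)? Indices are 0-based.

v_3 = (4, 5)

v_0 = (2, 2).
v_1 = A·v_0 = (2, 5).
v_2 = A·v_1 = (3, 6).
v_3 = A·v_2 = (4, 5).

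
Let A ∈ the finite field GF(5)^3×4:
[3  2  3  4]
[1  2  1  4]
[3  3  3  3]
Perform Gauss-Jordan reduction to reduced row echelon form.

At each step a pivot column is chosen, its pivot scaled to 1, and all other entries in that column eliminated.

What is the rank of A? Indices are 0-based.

rank = 3

[1] R0 /= 3  ⇒  (1, 4, 1, 3)
     R1 -= 1·R0  ⇒  (0, 3, 0, 1)
     R2 -= 3·R0  ⇒  (0, 1, 0, 4)
[2] R1 /= 3  ⇒  (0, 1, 0, 2)
     R0 -= 4·R1  ⇒  (1, 0, 1, 0)
     R2 -= 1·R1  ⇒  (0, 0, 0, 2)
column 2 empty below row 2
[3] R2 /= 2  ⇒  (0, 0, 0, 1)
     R1 -= 2·R2  ⇒  (0, 1, 0, 0)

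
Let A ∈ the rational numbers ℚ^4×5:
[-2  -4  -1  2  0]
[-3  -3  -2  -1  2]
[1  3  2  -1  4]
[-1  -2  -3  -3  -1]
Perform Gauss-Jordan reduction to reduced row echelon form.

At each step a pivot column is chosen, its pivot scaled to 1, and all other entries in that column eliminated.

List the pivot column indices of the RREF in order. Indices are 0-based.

step 1: normalize row 0 (÷-2) = (1, 2, 1/2, -1, 0)
  row 1: subtract -3×row0 = (0, 3, -1/2, -4, 2)
  row 2: subtract 1×row0 = (0, 1, 3/2, 0, 4)
  row 3: subtract -1×row0 = (0, 0, -5/2, -4, -1)
step 2: normalize row 1 (÷3) = (0, 1, -1/6, -4/3, 2/3)
  row 0: subtract 2×row1 = (1, 0, 5/6, 5/3, -4/3)
  row 2: subtract 1×row1 = (0, 0, 5/3, 4/3, 10/3)
step 3: normalize row 2 (÷5/3) = (0, 0, 1, 4/5, 2)
  row 0: subtract 5/6×row2 = (1, 0, 0, 1, -3)
  row 1: subtract -1/6×row2 = (0, 1, 0, -6/5, 1)
  row 3: subtract -5/2×row2 = (0, 0, 0, -2, 4)
step 4: normalize row 3 (÷-2) = (0, 0, 0, 1, -2)
  row 0: subtract 1×row3 = (1, 0, 0, 0, -1)
  row 1: subtract -6/5×row3 = (0, 1, 0, 0, -7/5)
  row 2: subtract 4/5×row3 = (0, 0, 1, 0, 18/5)

pivot columns: 0, 1, 2, 3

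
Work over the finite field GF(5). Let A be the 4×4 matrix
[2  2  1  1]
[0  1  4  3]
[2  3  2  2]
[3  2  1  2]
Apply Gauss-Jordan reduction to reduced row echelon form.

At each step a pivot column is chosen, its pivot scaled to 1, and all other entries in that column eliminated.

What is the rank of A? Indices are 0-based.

rank = 4

step 1: normalize row 0 (÷2) = (1, 1, 3, 3)
  row 2: subtract 2×row0 = (0, 1, 1, 1)
  row 3: subtract 3×row0 = (0, 4, 2, 3)
step 2: normalize row 1 (÷1) = (0, 1, 4, 3)
  row 0: subtract 1×row1 = (1, 0, 4, 0)
  row 2: subtract 1×row1 = (0, 0, 2, 3)
  row 3: subtract 4×row1 = (0, 0, 1, 1)
step 3: normalize row 2 (÷2) = (0, 0, 1, 4)
  row 0: subtract 4×row2 = (1, 0, 0, 4)
  row 1: subtract 4×row2 = (0, 1, 0, 2)
  row 3: subtract 1×row2 = (0, 0, 0, 2)
step 4: normalize row 3 (÷2) = (0, 0, 0, 1)
  row 0: subtract 4×row3 = (1, 0, 0, 0)
  row 1: subtract 2×row3 = (0, 1, 0, 0)
  row 2: subtract 4×row3 = (0, 0, 1, 0)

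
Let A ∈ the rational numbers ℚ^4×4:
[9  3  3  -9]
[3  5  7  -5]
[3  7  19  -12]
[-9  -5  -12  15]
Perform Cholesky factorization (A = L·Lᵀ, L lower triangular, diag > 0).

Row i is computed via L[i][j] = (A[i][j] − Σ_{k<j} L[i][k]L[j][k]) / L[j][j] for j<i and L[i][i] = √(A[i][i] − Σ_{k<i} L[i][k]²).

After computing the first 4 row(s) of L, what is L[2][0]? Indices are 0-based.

L[2][0] = 1

Step 1: L[0][0] = √(9) = 3.
  L[1][0] = (3) / L[0][0] = 1.
Step 2: L[1][1] = √(4) = 2.
  L[2][0] = (3) / L[0][0] = 1.
  L[2][1] = (6) / L[1][1] = 3.
Step 3: L[2][2] = √(9) = 3.
  L[3][0] = (-9) / L[0][0] = -3.
  L[3][1] = (-2) / L[1][1] = -1.
  L[3][2] = (-6) / L[2][2] = -2.
Step 4: L[3][3] = √(1) = 1.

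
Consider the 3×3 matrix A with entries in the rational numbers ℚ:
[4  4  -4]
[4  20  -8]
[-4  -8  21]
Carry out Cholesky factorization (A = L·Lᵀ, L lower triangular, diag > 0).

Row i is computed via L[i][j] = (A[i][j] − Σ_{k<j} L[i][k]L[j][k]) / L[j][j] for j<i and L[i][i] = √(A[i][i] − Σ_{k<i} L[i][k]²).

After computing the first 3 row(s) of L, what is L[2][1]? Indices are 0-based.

L[2][1] = -1

Step 1: L[0][0] = √(4) = 2.
  L[1][0] = (4) / L[0][0] = 2.
Step 2: L[1][1] = √(16) = 4.
  L[2][0] = (-4) / L[0][0] = -2.
  L[2][1] = (-4) / L[1][1] = -1.
Step 3: L[2][2] = √(16) = 4.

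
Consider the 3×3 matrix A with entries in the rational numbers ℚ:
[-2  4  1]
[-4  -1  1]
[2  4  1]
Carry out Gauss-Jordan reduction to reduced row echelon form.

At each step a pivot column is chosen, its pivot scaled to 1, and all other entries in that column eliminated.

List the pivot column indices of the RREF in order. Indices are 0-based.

pivot(0,0)=-2: scale R0 → (1, -2, -1/2)
  clear (1,0): R1 −= (-4)R0 → (0, -9, -1)
  clear (2,0): R2 −= (2)R0 → (0, 8, 2)
pivot(1,1)=-9: scale R1 → (0, 1, 1/9)
  clear (0,1): R0 −= (-2)R1 → (1, 0, -5/18)
  clear (2,1): R2 −= (8)R1 → (0, 0, 10/9)
pivot(2,2)=10/9: scale R2 → (0, 0, 1)
  clear (0,2): R0 −= (-5/18)R2 → (1, 0, 0)
  clear (1,2): R1 −= (1/9)R2 → (0, 1, 0)

pivot columns: 0, 1, 2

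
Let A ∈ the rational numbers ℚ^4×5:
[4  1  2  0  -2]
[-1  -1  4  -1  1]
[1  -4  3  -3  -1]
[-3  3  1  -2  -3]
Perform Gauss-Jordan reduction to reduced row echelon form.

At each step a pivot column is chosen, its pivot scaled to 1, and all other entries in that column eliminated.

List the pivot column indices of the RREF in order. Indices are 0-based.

pivot(0,0)=4: scale R0 → (1, 1/4, 1/2, 0, -1/2)
  clear (1,0): R1 −= (-1)R0 → (0, -3/4, 9/2, -1, 1/2)
  clear (2,0): R2 −= (1)R0 → (0, -17/4, 5/2, -3, -1/2)
  clear (3,0): R3 −= (-3)R0 → (0, 15/4, 5/2, -2, -9/2)
pivot(1,1)=-3/4: scale R1 → (0, 1, -6, 4/3, -2/3)
  clear (0,1): R0 −= (1/4)R1 → (1, 0, 2, -1/3, -1/3)
  clear (2,1): R2 −= (-17/4)R1 → (0, 0, -23, 8/3, -10/3)
  clear (3,1): R3 −= (15/4)R1 → (0, 0, 25, -7, -2)
pivot(2,2)=-23: scale R2 → (0, 0, 1, -8/69, 10/69)
  clear (0,2): R0 −= (2)R2 → (1, 0, 0, -7/69, -43/69)
  clear (1,2): R1 −= (-6)R2 → (0, 1, 0, 44/69, 14/69)
  clear (3,2): R3 −= (25)R2 → (0, 0, 0, -283/69, -388/69)
pivot(3,3)=-283/69: scale R3 → (0, 0, 0, 1, 388/283)
  clear (0,3): R0 −= (-7/69)R3 → (1, 0, 0, 0, -137/283)
  clear (1,3): R1 −= (44/69)R3 → (0, 1, 0, 0, -190/283)
  clear (2,3): R2 −= (-8/69)R3 → (0, 0, 1, 0, 86/283)

pivot columns: 0, 1, 2, 3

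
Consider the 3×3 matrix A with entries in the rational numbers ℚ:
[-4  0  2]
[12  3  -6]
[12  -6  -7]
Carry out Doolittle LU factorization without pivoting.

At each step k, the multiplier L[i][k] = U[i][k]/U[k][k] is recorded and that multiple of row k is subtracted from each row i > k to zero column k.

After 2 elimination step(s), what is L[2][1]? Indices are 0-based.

L[2][1] = -2

k=0: U[0][0]=-4
  eliminate (1,0): mult=-3, new row 1: (0, 3, 0); set L[1][0]=-3
  eliminate (2,0): mult=-3, new row 2: (0, -6, -1); set L[2][0]=-3
k=1: U[1][1]=3
  eliminate (2,1): mult=-2, new row 2: (0, 0, -1); set L[2][1]=-2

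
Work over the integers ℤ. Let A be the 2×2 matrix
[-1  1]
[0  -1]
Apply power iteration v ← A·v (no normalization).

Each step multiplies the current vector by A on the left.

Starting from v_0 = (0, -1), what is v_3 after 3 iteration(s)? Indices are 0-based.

v_0 = (0, -1).
v_1 = A·v_0 = (-1, 1).
v_2 = A·v_1 = (2, -1).
v_3 = A·v_2 = (-3, 1).

v_3 = (-3, 1)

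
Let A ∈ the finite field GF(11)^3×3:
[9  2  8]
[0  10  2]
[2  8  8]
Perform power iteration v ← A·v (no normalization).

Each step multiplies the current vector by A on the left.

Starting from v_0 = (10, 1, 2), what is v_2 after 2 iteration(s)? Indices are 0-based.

v_0 = (10, 1, 2).
v_1 = A·v_0 = (9, 3, 0).
v_2 = A·v_1 = (10, 8, 9).

v_2 = (10, 8, 9)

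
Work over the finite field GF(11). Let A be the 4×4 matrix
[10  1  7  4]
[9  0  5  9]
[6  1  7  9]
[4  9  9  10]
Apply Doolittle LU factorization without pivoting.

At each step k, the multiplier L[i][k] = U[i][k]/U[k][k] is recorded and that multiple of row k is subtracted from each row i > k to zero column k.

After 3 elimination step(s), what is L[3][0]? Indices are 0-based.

Step 1: pivot at (0,0) is 10.
  row1 ← row1 − (2)·row0  ⇒  L[1][0]=2, U row1=(0, 9, 2, 1)
  row2 ← row2 − (5)·row0  ⇒  L[2][0]=5, U row2=(0, 7, 5, 0)
  row3 ← row3 − (7)·row0  ⇒  L[3][0]=7, U row3=(0, 2, 4, 4)
Step 2: pivot at (1,1) is 9.
  row2 ← row2 − (2)·row1  ⇒  L[2][1]=2, U row2=(0, 0, 1, 9)
  row3 ← row3 − (10)·row1  ⇒  L[3][1]=10, U row3=(0, 0, 6, 5)
Step 3: pivot at (2,2) is 1.
  row3 ← row3 − (6)·row2  ⇒  L[3][2]=6, U row3=(0, 0, 0, 6)

L[3][0] = 7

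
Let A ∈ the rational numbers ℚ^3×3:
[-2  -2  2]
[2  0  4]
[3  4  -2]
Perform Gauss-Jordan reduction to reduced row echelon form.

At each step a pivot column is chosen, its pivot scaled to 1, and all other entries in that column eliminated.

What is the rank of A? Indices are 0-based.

step 1: normalize row 0 (÷-2) = (1, 1, -1)
  row 1: subtract 2×row0 = (0, -2, 6)
  row 2: subtract 3×row0 = (0, 1, 1)
step 2: normalize row 1 (÷-2) = (0, 1, -3)
  row 0: subtract 1×row1 = (1, 0, 2)
  row 2: subtract 1×row1 = (0, 0, 4)
step 3: normalize row 2 (÷4) = (0, 0, 1)
  row 0: subtract 2×row2 = (1, 0, 0)
  row 1: subtract -3×row2 = (0, 1, 0)

rank = 3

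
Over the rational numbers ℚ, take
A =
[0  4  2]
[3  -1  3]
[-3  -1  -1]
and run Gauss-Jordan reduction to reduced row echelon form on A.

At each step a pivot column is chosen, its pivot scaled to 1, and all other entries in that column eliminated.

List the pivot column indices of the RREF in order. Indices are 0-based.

pivot columns: 0, 1, 2

step 1: exchange rows 0,1
step 1: normalize row 0 (÷3) = (1, -1/3, 1)
  row 2: subtract -3×row0 = (0, -2, 2)
step 2: normalize row 1 (÷4) = (0, 1, 1/2)
  row 0: subtract -1/3×row1 = (1, 0, 7/6)
  row 2: subtract -2×row1 = (0, 0, 3)
step 3: normalize row 2 (÷3) = (0, 0, 1)
  row 0: subtract 7/6×row2 = (1, 0, 0)
  row 1: subtract 1/2×row2 = (0, 1, 0)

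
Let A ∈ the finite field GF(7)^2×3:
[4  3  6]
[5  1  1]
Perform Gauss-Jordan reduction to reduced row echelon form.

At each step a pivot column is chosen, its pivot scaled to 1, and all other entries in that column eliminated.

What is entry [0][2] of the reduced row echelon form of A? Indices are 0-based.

M[0][2] = 1

pivot(0,0)=4: scale R0 → (1, 6, 5)
  clear (1,0): R1 −= (5)R0 → (0, 6, 4)
pivot(1,1)=6: scale R1 → (0, 1, 3)
  clear (0,1): R0 −= (6)R1 → (1, 0, 1)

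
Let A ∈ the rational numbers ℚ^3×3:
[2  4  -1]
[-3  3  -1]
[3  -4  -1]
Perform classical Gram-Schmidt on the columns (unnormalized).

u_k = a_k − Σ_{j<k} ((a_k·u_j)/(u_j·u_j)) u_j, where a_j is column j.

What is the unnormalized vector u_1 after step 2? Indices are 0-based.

Step 1: u_0 = a_0 = (2, -3, 3).
Step 2: u_1 = a_1 − (-13/22)·u_0 = (57/11, 27/22, -49/22).

u_1 = (57/11, 27/22, -49/22)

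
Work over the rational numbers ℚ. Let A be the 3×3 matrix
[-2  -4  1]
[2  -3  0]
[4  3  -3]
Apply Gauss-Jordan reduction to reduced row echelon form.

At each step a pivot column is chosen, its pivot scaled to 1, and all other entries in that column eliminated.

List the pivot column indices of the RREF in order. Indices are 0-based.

pivot(0,0)=-2: scale R0 → (1, 2, -1/2)
  clear (1,0): R1 −= (2)R0 → (0, -7, 1)
  clear (2,0): R2 −= (4)R0 → (0, -5, -1)
pivot(1,1)=-7: scale R1 → (0, 1, -1/7)
  clear (0,1): R0 −= (2)R1 → (1, 0, -3/14)
  clear (2,1): R2 −= (-5)R1 → (0, 0, -12/7)
pivot(2,2)=-12/7: scale R2 → (0, 0, 1)
  clear (0,2): R0 −= (-3/14)R2 → (1, 0, 0)
  clear (1,2): R1 −= (-1/7)R2 → (0, 1, 0)

pivot columns: 0, 1, 2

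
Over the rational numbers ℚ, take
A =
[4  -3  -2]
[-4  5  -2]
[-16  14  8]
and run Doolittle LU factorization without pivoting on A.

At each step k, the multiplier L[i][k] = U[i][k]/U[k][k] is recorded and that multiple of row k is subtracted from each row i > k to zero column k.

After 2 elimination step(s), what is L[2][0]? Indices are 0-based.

L[2][0] = -4

[col 0] pivot 4
  R1 -= -1*R0 → (0, 2, -4)  (L[1][0] := -1)
  R2 -= -4*R0 → (0, 2, 0)  (L[2][0] := -4)
[col 1] pivot 2
  R2 -= 1*R1 → (0, 0, 4)  (L[2][1] := 1)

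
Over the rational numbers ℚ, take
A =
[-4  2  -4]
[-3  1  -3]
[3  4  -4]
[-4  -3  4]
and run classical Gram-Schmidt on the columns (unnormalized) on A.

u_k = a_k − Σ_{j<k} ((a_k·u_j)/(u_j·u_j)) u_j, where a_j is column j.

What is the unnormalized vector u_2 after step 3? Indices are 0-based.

Step 1: u_0 = a_0 = (-4, -3, 3, -4).
Step 2: u_1 = a_1 − (13/50)·u_0 = (76/25, 89/50, 161/50, -49/25).
Step 3: u_2 = a_2 − (-3/50)·u_0 − (-1911/1331)·u_1 = (166/1331, -831/1331, 1069/1331, 1259/1331).

u_2 = (166/1331, -831/1331, 1069/1331, 1259/1331)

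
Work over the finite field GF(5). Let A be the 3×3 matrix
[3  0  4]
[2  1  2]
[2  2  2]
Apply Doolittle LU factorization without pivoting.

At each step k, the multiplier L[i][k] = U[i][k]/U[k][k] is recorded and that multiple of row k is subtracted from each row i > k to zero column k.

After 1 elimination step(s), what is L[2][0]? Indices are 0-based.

[col 0] pivot 3
  R1 -= 4*R0 → (0, 1, 1)  (L[1][0] := 4)
  R2 -= 4*R0 → (0, 2, 1)  (L[2][0] := 4)

L[2][0] = 4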